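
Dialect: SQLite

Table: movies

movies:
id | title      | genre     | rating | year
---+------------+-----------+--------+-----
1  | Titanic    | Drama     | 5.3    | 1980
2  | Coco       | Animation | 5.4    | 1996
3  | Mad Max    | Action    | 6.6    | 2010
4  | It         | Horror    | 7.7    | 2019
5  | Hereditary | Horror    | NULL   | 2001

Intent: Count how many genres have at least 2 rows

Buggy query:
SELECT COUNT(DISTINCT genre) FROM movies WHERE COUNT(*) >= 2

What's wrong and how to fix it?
Bug: WHERE filters individual rows, not groups, so a group-level COUNT is invalid there

Fix: Use a subquery that GROUPs and filters with HAVING, then count its rows

Corrected query:
SELECT COUNT(*) FROM (SELECT genre FROM movies GROUP BY genre HAVING COUNT(*) >= 2)

Result:
COUNT(*)
--------
1       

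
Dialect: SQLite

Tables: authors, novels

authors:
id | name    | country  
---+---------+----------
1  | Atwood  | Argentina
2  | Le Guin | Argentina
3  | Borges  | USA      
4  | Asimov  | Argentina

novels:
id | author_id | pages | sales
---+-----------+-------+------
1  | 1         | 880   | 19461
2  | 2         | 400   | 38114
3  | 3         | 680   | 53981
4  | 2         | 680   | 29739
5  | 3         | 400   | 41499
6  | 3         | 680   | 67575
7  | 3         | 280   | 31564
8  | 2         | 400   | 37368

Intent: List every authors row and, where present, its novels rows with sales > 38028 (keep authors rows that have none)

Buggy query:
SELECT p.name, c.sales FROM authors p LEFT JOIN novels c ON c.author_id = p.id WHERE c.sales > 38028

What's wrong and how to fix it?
Bug: Filtering c.sales in WHERE discards the NULL rows produced by LEFT JOIN, turning it into an inner join

Fix: Move the right-table condition into the ON clause so unmatched parents are kept

Corrected query:
SELECT p.name, c.sales FROM authors p LEFT JOIN novels c ON c.author_id = p.id AND c.sales > 38028

Result:
name    | sales
--------+------
Atwood  | NULL 
Le Guin | 38114
Borges  | 41499
Borges  | 53981
Borges  | 67575
Asimov  | NULL 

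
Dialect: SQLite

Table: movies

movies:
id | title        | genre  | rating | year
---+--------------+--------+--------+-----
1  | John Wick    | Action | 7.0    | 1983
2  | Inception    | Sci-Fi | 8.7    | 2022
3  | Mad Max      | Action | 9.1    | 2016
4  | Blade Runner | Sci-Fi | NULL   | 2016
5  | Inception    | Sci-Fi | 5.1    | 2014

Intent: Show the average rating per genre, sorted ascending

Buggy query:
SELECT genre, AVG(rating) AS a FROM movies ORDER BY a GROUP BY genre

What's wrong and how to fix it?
Bug: ORDER BY appears before GROUP BY; SQL clause order requires GROUP BY first

Fix: Move ORDER BY to the end, after GROUP BY

Corrected query:
SELECT genre, AVG(rating) AS a FROM movies GROUP BY genre ORDER BY a

Result:
genre  | a   
-------+-----
Sci-Fi | 6.9 
Action | 8.05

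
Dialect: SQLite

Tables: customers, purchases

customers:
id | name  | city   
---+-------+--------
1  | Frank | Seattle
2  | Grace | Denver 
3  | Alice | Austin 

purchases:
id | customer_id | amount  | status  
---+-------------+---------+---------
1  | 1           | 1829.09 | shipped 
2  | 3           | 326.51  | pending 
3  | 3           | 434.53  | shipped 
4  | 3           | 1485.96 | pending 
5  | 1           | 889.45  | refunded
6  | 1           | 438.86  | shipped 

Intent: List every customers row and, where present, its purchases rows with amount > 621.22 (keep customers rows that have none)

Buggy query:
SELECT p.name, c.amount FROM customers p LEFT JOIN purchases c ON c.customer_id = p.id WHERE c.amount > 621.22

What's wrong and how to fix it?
Bug: A WHERE condition on the right-hand table after LEFT JOIN drops unmatched parents

Fix: Move the right-table condition into the ON clause so unmatched parents are kept

Corrected query:
SELECT p.name, c.amount FROM customers p LEFT JOIN purchases c ON c.customer_id = p.id AND c.amount > 621.22

Result:
name  | amount 
------+--------
Frank | 889.45 
Frank | 1829.09
Grace | NULL   
Alice | 1485.96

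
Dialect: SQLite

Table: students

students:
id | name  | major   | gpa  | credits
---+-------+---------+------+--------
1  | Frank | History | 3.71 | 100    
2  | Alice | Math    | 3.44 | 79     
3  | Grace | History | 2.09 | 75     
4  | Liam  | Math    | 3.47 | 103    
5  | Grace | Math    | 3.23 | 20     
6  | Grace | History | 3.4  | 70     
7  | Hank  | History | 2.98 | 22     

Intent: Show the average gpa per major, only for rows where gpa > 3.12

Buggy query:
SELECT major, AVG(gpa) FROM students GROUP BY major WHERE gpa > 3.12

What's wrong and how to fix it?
Bug: Row-level WHERE must come before GROUP BY in the clause order

Fix: Move the WHERE clause before GROUP BY

Corrected query:
SELECT major, AVG(gpa) FROM students WHERE gpa > 3.12 GROUP BY major

Result:
major   | AVG(gpa)
--------+---------
History | 3.555   
Math    | 3.38    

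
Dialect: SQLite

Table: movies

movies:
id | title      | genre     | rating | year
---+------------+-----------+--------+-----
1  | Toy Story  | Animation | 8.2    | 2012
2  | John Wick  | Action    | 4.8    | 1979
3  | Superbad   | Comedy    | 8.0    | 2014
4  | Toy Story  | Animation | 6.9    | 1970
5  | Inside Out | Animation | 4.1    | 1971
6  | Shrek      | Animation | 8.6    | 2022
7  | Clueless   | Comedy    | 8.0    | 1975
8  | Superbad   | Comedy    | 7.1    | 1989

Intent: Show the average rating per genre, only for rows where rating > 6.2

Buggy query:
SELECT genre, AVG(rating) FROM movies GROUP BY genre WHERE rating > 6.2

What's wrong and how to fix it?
Bug: Row-level WHERE must come before GROUP BY in the clause order

Fix: Move the WHERE clause before GROUP BY

Corrected query:
SELECT genre, AVG(rating) FROM movies WHERE rating > 6.2 GROUP BY genre

Result:
genre     | AVG(rating)
----------+------------
Animation | 7.9        
Comedy    | 7.7        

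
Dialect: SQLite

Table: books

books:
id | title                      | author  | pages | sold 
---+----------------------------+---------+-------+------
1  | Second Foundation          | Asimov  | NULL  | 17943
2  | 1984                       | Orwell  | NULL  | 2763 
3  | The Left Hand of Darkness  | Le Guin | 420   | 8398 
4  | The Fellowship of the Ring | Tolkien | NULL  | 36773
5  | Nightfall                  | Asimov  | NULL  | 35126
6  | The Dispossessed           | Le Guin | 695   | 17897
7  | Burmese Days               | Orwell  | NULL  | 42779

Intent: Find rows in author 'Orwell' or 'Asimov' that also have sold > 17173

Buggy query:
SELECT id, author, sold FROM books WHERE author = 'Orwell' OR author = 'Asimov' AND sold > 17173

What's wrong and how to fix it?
Bug: Without parentheses, AND is evaluated before OR, so the sold filter only applies to the 'Asimov' branch

Fix: Add parentheses around the OR so the AND applies to both alternatives

Corrected query:
SELECT id, author, sold FROM books WHERE (author = 'Orwell' OR author = 'Asimov') AND sold > 17173

Result:
id | author | sold 
---+--------+------
1  | Asimov | 17943
5  | Asimov | 35126
7  | Orwell | 42779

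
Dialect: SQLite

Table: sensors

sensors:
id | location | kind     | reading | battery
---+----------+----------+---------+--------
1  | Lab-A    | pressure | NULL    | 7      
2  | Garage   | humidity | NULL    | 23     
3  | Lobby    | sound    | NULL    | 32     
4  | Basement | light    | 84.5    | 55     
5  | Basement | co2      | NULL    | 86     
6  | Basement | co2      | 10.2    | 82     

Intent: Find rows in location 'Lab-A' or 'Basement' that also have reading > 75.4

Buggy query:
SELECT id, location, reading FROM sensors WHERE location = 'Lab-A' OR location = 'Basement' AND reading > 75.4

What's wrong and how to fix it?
Bug: Without parentheses, AND is evaluated before OR, so the reading filter only applies to the 'Basement' branch

Fix: Add parentheses around the OR so the AND applies to both alternatives

Corrected query:
SELECT id, location, reading FROM sensors WHERE (location = 'Lab-A' OR location = 'Basement') AND reading > 75.4

Result:
id | location | reading
---+----------+--------
4  | Basement | 84.5   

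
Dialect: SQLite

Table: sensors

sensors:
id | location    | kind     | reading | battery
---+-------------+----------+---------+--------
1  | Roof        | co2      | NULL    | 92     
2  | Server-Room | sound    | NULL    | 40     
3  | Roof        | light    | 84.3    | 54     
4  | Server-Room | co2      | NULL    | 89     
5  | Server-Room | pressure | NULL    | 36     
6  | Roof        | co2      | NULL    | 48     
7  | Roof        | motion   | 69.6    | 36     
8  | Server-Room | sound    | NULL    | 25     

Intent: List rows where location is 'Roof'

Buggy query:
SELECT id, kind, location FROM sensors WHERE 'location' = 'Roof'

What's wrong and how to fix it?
Bug: Single quotes denote string literals in SQL; the column name is being compared as a constant string

Fix: Reference the column as location without single quotes

Corrected query:
SELECT id, kind, location FROM sensors WHERE location = 'Roof'

Result:
id | kind   | location
---+--------+---------
1  | co2    | Roof    
3  | light  | Roof    
6  | co2    | Roof    
7  | motion | Roof    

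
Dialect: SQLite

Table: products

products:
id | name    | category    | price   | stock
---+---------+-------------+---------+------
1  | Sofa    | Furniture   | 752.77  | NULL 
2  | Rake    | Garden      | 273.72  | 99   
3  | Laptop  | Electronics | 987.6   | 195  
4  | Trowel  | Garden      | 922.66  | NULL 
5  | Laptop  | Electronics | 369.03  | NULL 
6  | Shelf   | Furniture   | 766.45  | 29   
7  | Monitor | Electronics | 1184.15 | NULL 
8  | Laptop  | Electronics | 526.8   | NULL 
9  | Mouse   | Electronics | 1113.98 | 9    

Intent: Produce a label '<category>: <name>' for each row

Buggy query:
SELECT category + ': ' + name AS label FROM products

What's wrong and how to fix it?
Bug: SQLite uses || for string concatenation; + coerces text to numbers (yielding 0)

Fix: Use the || operator for string concatenation

Corrected query:
SELECT category || ': ' || name AS label FROM products

Result:
label               
--------------------
Furniture: Sofa     
Garden: Rake        
Electronics: Laptop 
Garden: Trowel      
Electronics: Laptop 
Furniture: Shelf    
Electronics: Monitor
Electronics: Laptop 
Electronics: Mouse  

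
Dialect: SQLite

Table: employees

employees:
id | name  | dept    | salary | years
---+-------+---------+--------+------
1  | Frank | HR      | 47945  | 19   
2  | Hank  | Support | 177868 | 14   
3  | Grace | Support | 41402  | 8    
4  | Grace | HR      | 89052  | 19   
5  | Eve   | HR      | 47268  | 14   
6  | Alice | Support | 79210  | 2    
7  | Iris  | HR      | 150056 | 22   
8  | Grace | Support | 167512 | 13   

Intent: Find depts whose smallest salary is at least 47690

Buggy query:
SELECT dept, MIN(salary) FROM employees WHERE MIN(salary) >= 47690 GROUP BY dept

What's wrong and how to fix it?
Bug: Aggregates like MIN are computed per group after WHERE runs

Fix: Use HAVING for the per-group MIN condition

Corrected query:
SELECT dept, MIN(salary) FROM employees GROUP BY dept HAVING MIN(salary) >= 47690

Result:
(no rows)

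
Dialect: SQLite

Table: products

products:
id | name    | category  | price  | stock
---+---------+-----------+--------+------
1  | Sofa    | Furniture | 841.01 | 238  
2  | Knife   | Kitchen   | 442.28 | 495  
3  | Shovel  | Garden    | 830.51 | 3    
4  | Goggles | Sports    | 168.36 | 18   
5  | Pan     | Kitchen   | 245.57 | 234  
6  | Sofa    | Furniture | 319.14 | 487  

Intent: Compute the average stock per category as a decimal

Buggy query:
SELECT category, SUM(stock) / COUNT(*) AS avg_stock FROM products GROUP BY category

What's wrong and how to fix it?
Bug: Both operands are integers, so '/' performs integer division and truncates

Fix: Cast one side to REAL so the division keeps the fractional part

Corrected query:
SELECT category, SUM(stock) * 1.0 / COUNT(*) AS avg_stock FROM products GROUP BY category

Result:
category  | avg_stock
----------+----------
Furniture | 362.5    
Garden    | 3        
Kitchen   | 364.5    
Sports    | 18       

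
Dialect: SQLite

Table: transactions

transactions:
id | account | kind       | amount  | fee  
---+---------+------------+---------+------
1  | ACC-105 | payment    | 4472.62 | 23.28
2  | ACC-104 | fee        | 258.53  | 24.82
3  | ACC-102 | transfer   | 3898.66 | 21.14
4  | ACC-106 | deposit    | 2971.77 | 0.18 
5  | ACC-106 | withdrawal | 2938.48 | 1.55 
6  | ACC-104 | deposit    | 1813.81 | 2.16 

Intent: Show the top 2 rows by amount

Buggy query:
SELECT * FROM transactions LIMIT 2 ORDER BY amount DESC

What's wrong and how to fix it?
Bug: LIMIT must come after ORDER BY

Fix: Sort with ORDER BY, then apply LIMIT

Corrected query:
SELECT * FROM transactions ORDER BY amount DESC LIMIT 2

Result:
id | account | kind     | amount  | fee  
---+---------+----------+---------+------
1  | ACC-105 | payment  | 4472.62 | 23.28
3  | ACC-102 | transfer | 3898.66 | 21.14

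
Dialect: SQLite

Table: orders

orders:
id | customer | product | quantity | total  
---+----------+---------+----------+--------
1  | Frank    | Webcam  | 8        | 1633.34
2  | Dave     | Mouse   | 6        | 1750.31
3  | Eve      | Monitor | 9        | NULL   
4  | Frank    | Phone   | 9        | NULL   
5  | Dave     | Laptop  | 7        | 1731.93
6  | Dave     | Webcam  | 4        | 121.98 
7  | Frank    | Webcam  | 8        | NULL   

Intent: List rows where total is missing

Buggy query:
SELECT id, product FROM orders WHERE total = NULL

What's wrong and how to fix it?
Bug: Comparing to NULL with '=' never matches; NULL = NULL is unknown, not true

Fix: Use IS NULL to test for NULL

Corrected query:
SELECT id, product FROM orders WHERE total IS NULL

Result:
id | product
---+--------
3  | Monitor
4  | Phone  
7  | Webcam 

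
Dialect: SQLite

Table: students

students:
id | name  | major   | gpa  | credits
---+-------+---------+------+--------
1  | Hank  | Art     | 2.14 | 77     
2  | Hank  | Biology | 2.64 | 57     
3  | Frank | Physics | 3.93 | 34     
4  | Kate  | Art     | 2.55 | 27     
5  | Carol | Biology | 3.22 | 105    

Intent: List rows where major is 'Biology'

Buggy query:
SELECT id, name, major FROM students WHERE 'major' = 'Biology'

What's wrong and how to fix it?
Bug: Single quotes denote string literals in SQL; the column name is being compared as a constant string

Fix: Reference the column as major without single quotes

Corrected query:
SELECT id, name, major FROM students WHERE major = 'Biology'

Result:
id | name  | major  
---+-------+--------
2  | Hank  | Biology
5  | Carol | Biology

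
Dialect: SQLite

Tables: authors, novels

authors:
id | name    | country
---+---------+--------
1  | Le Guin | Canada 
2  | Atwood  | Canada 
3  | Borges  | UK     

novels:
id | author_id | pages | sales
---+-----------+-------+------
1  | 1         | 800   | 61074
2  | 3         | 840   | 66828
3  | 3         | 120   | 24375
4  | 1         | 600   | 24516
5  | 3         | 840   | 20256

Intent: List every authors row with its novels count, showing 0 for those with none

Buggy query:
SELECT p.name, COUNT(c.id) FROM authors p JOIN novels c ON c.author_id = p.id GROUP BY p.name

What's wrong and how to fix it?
Bug: An inner join excludes parents with zero children

Fix: Use LEFT JOIN so parents without children still appear (COUNT(c.id) gives 0)

Corrected query:
SELECT p.name, COUNT(c.id) FROM authors p LEFT JOIN novels c ON c.author_id = p.id GROUP BY p.name

Result:
name    | COUNT(c.id)
--------+------------
Atwood  | 0          
Borges  | 3          
Le Guin | 2          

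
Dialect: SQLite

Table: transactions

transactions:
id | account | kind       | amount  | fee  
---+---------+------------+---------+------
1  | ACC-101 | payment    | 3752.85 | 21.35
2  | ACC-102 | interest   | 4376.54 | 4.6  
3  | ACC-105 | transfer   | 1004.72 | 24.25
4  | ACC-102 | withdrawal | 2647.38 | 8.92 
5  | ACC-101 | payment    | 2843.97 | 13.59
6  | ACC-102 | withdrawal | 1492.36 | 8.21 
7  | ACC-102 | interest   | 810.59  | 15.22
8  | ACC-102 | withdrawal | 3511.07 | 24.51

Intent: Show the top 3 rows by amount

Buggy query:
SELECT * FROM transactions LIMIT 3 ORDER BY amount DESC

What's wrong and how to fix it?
Bug: LIMIT must come after ORDER BY

Fix: Sort with ORDER BY, then apply LIMIT

Corrected query:
SELECT * FROM transactions ORDER BY amount DESC LIMIT 3

Result:
id | account | kind       | amount  | fee  
---+---------+------------+---------+------
2  | ACC-102 | interest   | 4376.54 | 4.6  
1  | ACC-101 | payment    | 3752.85 | 21.35
8  | ACC-102 | withdrawal | 3511.07 | 24.51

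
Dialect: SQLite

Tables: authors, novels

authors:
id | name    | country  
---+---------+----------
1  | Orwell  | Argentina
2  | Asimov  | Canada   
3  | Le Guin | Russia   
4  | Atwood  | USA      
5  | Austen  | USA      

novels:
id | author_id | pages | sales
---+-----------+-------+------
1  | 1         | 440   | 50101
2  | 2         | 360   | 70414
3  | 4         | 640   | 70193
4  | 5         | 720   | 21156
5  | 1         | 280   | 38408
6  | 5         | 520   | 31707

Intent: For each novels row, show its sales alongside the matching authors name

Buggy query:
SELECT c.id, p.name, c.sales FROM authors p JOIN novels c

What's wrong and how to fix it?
Bug: JOIN with no ON clause produces a cartesian product; every novels row pairs with every authors row

Fix: Add ON c.author_id = p.id to the JOIN

Corrected query:
SELECT c.id, p.name, c.sales FROM authors p JOIN novels c ON c.author_id = p.id

Result:
id | name   | sales
---+--------+------
1  | Orwell | 50101
2  | Asimov | 70414
3  | Atwood | 70193
4  | Austen | 21156
5  | Orwell | 38408
6  | Austen | 31707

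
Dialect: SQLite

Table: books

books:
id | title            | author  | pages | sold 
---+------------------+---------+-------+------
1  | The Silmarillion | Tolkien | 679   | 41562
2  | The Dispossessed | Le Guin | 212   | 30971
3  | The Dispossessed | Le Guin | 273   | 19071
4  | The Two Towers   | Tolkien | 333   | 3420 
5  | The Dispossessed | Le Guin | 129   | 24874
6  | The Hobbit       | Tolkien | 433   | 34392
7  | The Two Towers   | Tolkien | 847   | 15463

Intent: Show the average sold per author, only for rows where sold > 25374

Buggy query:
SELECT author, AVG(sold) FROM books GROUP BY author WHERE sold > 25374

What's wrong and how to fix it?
Bug: WHERE cannot follow GROUP BY

Fix: Place WHERE between FROM and GROUP BY

Corrected query:
SELECT author, AVG(sold) FROM books WHERE sold > 25374 GROUP BY author

Result:
author  | AVG(sold)
--------+----------
Le Guin | 30971    
Tolkien | 37977    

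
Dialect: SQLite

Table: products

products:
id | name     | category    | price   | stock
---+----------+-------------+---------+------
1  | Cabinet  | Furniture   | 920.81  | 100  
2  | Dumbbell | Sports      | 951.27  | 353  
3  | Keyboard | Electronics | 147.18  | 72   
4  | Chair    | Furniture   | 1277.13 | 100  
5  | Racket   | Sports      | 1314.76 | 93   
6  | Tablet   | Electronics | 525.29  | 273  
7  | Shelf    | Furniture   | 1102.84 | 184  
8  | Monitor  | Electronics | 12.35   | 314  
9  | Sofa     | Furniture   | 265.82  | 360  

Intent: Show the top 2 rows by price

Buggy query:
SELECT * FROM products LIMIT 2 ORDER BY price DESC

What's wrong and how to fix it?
Bug: LIMIT must come after ORDER BY

Fix: Sort with ORDER BY, then apply LIMIT

Corrected query:
SELECT * FROM products ORDER BY price DESC LIMIT 2

Result:
id | name   | category  | price   | stock
---+--------+-----------+---------+------
5  | Racket | Sports    | 1314.76 | 93   
4  | Chair  | Furniture | 1277.13 | 100  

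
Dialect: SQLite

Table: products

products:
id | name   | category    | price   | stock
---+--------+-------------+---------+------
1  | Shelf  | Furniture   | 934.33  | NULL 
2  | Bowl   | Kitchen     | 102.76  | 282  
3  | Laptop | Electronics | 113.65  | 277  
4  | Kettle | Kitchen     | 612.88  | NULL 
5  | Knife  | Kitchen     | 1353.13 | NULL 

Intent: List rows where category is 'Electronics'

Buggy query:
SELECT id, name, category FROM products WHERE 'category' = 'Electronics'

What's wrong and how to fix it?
Bug: 'category' in single quotes is a string literal, not the column; the comparison is literal-vs-literal and never true

Fix: Reference the column as category without single quotes

Corrected query:
SELECT id, name, category FROM products WHERE category = 'Electronics'

Result:
id | name   | category   
---+--------+------------
3  | Laptop | Electronics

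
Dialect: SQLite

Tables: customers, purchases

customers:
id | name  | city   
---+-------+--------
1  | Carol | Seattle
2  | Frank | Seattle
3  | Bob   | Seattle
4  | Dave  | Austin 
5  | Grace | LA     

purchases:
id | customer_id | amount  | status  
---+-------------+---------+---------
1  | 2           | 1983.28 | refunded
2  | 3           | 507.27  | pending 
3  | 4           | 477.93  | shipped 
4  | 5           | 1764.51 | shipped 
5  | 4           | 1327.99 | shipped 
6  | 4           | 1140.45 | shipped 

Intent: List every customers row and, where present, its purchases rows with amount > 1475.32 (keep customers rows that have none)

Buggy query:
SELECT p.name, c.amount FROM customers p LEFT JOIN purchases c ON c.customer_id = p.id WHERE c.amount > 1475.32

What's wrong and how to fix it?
Bug: Filtering c.amount in WHERE discards the NULL rows produced by LEFT JOIN, turning it into an inner join

Fix: Move the right-table condition into the ON clause so unmatched parents are kept

Corrected query:
SELECT p.name, c.amount FROM customers p LEFT JOIN purchases c ON c.customer_id = p.id AND c.amount > 1475.32

Result:
name  | amount 
------+--------
Carol | NULL   
Frank | 1983.28
Bob   | NULL   
Dave  | NULL   
Grace | 1764.51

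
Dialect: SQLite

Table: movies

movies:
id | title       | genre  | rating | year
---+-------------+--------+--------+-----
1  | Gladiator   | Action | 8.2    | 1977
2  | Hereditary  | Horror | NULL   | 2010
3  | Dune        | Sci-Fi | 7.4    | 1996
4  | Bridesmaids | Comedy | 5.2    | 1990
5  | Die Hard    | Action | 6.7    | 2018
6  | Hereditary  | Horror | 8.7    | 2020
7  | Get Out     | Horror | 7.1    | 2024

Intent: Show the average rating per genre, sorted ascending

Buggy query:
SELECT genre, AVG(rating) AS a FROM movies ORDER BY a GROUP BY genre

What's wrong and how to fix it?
Bug: GROUP BY must precede ORDER BY

Fix: Reorder: SELECT … FROM … GROUP BY … ORDER BY …

Corrected query:
SELECT genre, AVG(rating) AS a FROM movies GROUP BY genre ORDER BY a

Result:
genre  | a   
-------+-----
Comedy | 5.2 
Sci-Fi | 7.4 
Action | 7.45
Horror | 7.9 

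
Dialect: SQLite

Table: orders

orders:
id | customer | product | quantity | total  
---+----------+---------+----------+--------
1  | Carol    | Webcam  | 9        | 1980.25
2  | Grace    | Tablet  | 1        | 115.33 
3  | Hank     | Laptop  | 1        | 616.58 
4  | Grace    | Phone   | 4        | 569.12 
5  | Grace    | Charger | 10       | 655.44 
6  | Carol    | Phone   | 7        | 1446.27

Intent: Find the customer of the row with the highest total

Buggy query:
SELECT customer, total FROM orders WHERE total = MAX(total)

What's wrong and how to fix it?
Bug: WHERE is evaluated per row; an aggregate over the whole table isn't defined there

Fix: Use a subquery: WHERE total = (SELECT MAX(total) FROM orders)

Corrected query:
SELECT customer, total FROM orders WHERE total = (SELECT MAX(total) FROM orders)

Result:
customer | total  
---------+--------
Carol    | 1980.25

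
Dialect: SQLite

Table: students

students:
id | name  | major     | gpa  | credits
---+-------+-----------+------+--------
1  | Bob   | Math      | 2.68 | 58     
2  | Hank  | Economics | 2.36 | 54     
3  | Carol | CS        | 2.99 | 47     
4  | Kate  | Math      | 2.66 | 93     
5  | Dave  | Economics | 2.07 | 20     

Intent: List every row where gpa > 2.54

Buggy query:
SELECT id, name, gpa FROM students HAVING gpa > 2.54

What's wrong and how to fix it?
Bug: HAVING filters the output of aggregation, but this query has no GROUP BY and no aggregate functions, so SQLite rejects it (HAVING clause on a non-aggregate query); the condition here is per row

Fix: Replace HAVING with WHERE since the condition applies to individual rows

Corrected query:
SELECT id, name, gpa FROM students WHERE gpa > 2.54

Result:
id | name  | gpa 
---+-------+-----
1  | Bob   | 2.68
3  | Carol | 2.99
4  | Kate  | 2.66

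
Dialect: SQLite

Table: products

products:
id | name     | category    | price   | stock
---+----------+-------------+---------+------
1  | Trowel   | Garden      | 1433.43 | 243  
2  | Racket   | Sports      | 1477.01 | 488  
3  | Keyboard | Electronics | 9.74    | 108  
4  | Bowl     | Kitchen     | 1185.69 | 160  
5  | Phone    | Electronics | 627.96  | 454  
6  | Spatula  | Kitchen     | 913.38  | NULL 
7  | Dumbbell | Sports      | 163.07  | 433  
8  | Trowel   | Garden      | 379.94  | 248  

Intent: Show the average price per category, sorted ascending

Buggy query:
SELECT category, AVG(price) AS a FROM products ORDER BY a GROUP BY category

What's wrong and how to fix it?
Bug: ORDER BY appears before GROUP BY; SQL clause order requires GROUP BY first

Fix: Move ORDER BY to the end, after GROUP BY

Corrected query:
SELECT category, AVG(price) AS a FROM products GROUP BY category ORDER BY a

Result:
category    | a       
------------+---------
Electronics | 318.85  
Sports      | 820.04  
Garden      | 906.685 
Kitchen     | 1049.535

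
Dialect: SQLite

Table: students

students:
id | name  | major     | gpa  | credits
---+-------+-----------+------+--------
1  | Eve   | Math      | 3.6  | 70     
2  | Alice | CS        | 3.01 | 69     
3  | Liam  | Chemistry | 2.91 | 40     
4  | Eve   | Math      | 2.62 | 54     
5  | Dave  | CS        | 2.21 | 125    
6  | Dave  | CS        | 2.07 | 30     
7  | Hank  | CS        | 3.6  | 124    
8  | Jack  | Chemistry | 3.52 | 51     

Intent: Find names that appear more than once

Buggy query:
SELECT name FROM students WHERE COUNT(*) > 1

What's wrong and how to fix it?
Bug: WHERE can't reference COUNT(*); aggregates are computed after WHERE

Fix: GROUP BY name, then filter groups with HAVING COUNT(*) > 1

Corrected query:
SELECT name FROM students GROUP BY name HAVING COUNT(*) > 1

Result:
name
----
Dave
Eve 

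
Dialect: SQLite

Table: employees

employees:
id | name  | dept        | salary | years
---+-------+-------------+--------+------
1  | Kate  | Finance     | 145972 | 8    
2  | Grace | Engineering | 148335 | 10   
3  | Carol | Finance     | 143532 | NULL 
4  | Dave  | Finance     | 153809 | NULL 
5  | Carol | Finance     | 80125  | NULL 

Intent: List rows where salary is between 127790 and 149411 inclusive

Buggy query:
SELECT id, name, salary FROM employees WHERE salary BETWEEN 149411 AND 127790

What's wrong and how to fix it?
Bug: The bounds are reversed; BETWEEN a AND b requires a <= b to match anything

Fix: Write BETWEEN 127790 AND 149411

Corrected query:
SELECT id, name, salary FROM employees WHERE salary BETWEEN 127790 AND 149411

Result:
id | name  | salary
---+-------+-------
1  | Kate  | 145972
2  | Grace | 148335
3  | Carol | 143532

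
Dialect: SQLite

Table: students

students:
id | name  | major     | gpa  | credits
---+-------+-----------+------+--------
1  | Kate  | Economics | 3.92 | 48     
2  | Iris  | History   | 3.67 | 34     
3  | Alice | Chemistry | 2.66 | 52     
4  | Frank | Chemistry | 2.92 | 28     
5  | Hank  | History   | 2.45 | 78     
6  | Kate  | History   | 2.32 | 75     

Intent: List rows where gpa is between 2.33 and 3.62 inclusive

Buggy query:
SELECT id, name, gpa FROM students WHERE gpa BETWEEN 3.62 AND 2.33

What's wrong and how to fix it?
Bug: BETWEEN expects the lower bound first; with 3.62 AND 2.33 the range is empty

Fix: Swap the bounds so the smaller value comes first

Corrected query:
SELECT id, name, gpa FROM students WHERE gpa BETWEEN 2.33 AND 3.62

Result:
id | name  | gpa 
---+-------+-----
3  | Alice | 2.66
4  | Frank | 2.92
5  | Hank  | 2.45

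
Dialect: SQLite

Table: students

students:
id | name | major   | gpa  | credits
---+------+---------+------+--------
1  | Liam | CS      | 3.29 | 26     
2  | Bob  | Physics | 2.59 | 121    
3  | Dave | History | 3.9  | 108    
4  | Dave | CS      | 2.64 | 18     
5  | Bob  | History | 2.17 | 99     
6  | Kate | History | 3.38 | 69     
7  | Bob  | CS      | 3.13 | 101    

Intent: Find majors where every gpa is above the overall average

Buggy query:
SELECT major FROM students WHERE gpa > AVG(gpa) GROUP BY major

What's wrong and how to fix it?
Bug: WHERE evaluates per row before aggregation, so AVG() is unavailable

Fix: Use a subquery for AVG and a HAVING MIN(...) filter so the condition holds for every row in the group

Corrected query:
SELECT major FROM students GROUP BY major HAVING MIN(gpa) > (SELECT AVG(gpa) FROM students)

Result:
(no rows)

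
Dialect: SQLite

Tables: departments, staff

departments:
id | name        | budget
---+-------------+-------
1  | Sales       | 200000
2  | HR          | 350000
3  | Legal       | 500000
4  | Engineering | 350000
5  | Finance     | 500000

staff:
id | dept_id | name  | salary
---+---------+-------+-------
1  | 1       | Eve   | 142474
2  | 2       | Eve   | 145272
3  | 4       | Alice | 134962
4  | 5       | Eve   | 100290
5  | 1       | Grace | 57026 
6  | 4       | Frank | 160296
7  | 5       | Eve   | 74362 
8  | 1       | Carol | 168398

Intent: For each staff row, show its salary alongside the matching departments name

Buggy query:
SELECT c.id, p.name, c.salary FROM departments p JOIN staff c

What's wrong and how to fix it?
Bug: JOIN with no ON clause produces a cartesian product; every staff row pairs with every departments row

Fix: Specify the join condition linking the foreign key to the parent id

Corrected query:
SELECT c.id, p.name, c.salary FROM departments p JOIN staff c ON c.dept_id = p.id

Result:
id | name        | salary
---+-------------+-------
1  | Sales       | 142474
2  | HR          | 145272
3  | Engineering | 134962
4  | Finance     | 100290
5  | Sales       | 57026 
6  | Engineering | 160296
7  | Finance     | 74362 
8  | Sales       | 168398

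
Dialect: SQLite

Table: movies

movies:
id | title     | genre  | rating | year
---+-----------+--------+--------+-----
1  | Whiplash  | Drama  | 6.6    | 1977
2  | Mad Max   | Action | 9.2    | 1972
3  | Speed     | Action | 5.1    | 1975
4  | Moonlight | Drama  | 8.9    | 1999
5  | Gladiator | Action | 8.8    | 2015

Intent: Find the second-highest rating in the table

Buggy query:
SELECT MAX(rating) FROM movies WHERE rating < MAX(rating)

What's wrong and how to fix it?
Bug: The inner MAX is an aggregate inside WHERE, which is not allowed

Fix: Compute the overall MAX in a subquery, then take MAX of rows below it

Corrected query:
SELECT MAX(rating) FROM movies WHERE rating < (SELECT MAX(rating) FROM movies)

Result:
MAX(rating)
-----------
8.9        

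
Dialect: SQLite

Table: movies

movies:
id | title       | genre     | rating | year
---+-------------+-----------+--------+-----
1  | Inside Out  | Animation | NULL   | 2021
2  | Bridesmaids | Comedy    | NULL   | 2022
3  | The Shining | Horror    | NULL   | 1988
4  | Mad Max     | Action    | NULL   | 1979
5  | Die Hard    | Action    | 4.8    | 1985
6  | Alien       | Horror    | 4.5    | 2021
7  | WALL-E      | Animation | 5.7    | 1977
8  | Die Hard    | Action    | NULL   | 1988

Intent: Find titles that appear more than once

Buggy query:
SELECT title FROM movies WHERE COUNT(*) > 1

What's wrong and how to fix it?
Bug: COUNT(*) is an aggregate and cannot be used in WHERE

Fix: Group first, then use HAVING for the count condition

Corrected query:
SELECT title FROM movies GROUP BY title HAVING COUNT(*) > 1

Result:
title   
--------
Die Hard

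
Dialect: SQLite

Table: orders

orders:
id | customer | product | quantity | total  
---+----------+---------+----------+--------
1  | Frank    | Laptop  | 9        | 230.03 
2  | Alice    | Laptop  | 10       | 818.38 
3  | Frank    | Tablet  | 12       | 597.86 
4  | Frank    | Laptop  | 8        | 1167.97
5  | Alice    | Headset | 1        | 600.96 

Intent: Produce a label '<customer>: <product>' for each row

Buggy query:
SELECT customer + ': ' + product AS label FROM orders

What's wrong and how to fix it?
Bug: SQLite uses || for string concatenation; + coerces text to numbers (yielding 0)

Fix: Use the || operator for string concatenation

Corrected query:
SELECT customer || ': ' || product AS label FROM orders

Result:
label         
--------------
Frank: Laptop 
Alice: Laptop 
Frank: Tablet 
Frank: Laptop 
Alice: Headset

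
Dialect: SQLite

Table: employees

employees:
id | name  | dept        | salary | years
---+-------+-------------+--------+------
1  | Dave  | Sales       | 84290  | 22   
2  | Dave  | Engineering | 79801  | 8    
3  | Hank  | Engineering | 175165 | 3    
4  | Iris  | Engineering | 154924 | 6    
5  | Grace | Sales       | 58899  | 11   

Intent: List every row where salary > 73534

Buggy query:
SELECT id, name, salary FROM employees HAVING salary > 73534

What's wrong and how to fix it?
Bug: HAVING filters the output of aggregation, but this query has no GROUP BY and no aggregate functions, so SQLite rejects it (HAVING clause on a non-aggregate query); the condition here is per row

Fix: Use WHERE for row-level filtering

Corrected query:
SELECT id, name, salary FROM employees WHERE salary > 73534

Result:
id | name | salary
---+------+-------
1  | Dave | 84290 
2  | Dave | 79801 
3  | Hank | 175165
4  | Iris | 154924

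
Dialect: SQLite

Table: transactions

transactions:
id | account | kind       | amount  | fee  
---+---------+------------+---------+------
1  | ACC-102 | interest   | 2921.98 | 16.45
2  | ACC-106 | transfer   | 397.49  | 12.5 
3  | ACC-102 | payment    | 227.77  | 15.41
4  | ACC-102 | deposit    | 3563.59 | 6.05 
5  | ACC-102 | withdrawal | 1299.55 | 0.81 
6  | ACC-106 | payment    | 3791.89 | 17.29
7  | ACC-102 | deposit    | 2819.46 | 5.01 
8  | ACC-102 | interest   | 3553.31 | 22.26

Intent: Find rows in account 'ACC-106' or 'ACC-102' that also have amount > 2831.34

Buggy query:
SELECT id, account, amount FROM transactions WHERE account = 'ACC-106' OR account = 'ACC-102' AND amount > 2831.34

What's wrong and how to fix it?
Bug: AND binds tighter than OR, so this parses as account = 'ACC-106' OR (account = 'ACC-102' AND amount > 2831.34)

Fix: Add parentheses around the OR so the AND applies to both alternatives

Corrected query:
SELECT id, account, amount FROM transactions WHERE (account = 'ACC-106' OR account = 'ACC-102') AND amount > 2831.34

Result:
id | account | amount 
---+---------+--------
1  | ACC-102 | 2921.98
4  | ACC-102 | 3563.59
6  | ACC-106 | 3791.89
8  | ACC-102 | 3553.31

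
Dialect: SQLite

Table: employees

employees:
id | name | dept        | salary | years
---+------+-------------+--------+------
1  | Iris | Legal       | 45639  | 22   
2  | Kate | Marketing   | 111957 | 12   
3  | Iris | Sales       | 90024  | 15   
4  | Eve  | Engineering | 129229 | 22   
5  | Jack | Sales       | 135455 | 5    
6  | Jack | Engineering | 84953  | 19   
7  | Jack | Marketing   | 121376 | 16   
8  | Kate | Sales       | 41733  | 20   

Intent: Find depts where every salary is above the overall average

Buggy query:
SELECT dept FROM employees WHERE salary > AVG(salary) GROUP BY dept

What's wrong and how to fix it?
Bug: AVG() is an aggregate; it can't sit directly in WHERE

Fix: Use a subquery for AVG and a HAVING MIN(...) filter so the condition holds for every row in the group

Corrected query:
SELECT dept FROM employees GROUP BY dept HAVING MIN(salary) > (SELECT AVG(salary) FROM employees)

Result:
dept     
---------
Marketing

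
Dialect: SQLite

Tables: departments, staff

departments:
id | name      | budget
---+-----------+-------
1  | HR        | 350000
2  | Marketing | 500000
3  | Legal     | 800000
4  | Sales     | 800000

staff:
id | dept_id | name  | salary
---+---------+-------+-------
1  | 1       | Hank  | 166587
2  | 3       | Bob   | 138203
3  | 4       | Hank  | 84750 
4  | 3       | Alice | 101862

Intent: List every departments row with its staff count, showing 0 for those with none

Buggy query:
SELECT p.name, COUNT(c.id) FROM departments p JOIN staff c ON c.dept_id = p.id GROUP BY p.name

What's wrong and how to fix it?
Bug: INNER JOIN drops departments rows that have no matching staff rows

Fix: Switch to LEFT JOIN to retain unmatched parent rows

Corrected query:
SELECT p.name, COUNT(c.id) FROM departments p LEFT JOIN staff c ON c.dept_id = p.id GROUP BY p.name

Result:
name      | COUNT(c.id)
----------+------------
HR        | 1          
Legal     | 2          
Marketing | 0          
Sales     | 1          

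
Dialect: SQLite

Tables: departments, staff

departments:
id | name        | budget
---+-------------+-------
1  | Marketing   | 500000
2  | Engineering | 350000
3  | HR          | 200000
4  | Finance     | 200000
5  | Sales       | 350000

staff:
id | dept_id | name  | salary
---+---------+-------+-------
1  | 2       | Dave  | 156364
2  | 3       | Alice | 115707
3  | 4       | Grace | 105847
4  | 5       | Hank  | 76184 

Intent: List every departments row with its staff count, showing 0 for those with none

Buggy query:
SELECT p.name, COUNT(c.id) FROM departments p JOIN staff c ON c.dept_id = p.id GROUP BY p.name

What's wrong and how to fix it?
Bug: INNER JOIN drops departments rows that have no matching staff rows

Fix: Use LEFT JOIN so parents without children still appear (COUNT(c.id) gives 0)

Corrected query:
SELECT p.name, COUNT(c.id) FROM departments p LEFT JOIN staff c ON c.dept_id = p.id GROUP BY p.name

Result:
name        | COUNT(c.id)
------------+------------
Engineering | 1          
Finance     | 1          
HR          | 1          
Marketing   | 0          
Sales       | 1          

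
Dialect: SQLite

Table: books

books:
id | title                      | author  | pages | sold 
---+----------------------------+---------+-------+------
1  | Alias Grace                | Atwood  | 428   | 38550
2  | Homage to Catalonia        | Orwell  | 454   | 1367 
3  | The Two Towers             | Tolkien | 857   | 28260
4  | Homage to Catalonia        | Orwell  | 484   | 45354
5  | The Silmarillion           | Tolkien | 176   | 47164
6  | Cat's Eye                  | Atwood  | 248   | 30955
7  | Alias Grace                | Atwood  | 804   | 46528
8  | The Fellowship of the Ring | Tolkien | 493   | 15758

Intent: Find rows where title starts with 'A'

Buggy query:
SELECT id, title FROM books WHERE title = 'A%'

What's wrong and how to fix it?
Bug: '=' compares the literal string including the % character; pattern matching needs LIKE

Fix: Use LIKE for wildcard pattern matching

Corrected query:
SELECT id, title FROM books WHERE title LIKE 'A%'

Result:
id | title      
---+------------
1  | Alias Grace
7  | Alias Grace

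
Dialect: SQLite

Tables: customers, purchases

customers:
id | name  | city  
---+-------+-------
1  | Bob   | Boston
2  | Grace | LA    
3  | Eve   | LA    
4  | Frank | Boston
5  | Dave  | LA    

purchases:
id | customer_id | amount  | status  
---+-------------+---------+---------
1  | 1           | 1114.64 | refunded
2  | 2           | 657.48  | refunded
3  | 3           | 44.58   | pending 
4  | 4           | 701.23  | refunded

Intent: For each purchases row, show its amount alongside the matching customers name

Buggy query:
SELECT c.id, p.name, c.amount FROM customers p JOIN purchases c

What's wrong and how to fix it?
Bug: JOIN with no ON clause produces a cartesian product; every purchases row pairs with every customers row

Fix: Specify the join condition linking the foreign key to the parent id

Corrected query:
SELECT c.id, p.name, c.amount FROM customers p JOIN purchases c ON c.customer_id = p.id

Result:
id | name  | amount 
---+-------+--------
1  | Bob   | 1114.64
2  | Grace | 657.48 
3  | Eve   | 44.58  
4  | Frank | 701.23 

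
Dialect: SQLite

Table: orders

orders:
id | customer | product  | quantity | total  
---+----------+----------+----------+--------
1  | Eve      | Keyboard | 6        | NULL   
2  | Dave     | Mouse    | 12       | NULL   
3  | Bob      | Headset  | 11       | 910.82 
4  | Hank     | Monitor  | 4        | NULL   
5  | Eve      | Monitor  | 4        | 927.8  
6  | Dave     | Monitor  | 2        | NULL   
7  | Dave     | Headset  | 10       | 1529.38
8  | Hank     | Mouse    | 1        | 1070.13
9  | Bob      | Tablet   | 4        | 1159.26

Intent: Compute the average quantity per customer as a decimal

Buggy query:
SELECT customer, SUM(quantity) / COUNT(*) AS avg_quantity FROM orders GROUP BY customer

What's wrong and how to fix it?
Bug: Both operands are integers, so '/' performs integer division and truncates

Fix: Cast one side to REAL so the division keeps the fractional part

Corrected query:
SELECT customer, SUM(quantity) * 1.0 / COUNT(*) AS avg_quantity FROM orders GROUP BY customer

Result:
customer | avg_quantity
---------+-------------
Bob      | 7.5         
Dave     | 8           
Eve      | 5           
Hank     | 2.5         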